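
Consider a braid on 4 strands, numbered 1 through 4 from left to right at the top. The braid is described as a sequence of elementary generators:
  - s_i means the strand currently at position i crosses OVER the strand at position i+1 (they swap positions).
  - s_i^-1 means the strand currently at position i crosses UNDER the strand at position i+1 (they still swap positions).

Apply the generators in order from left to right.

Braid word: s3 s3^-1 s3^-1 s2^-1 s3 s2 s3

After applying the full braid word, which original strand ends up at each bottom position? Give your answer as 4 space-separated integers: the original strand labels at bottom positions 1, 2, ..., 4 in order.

Answer: 1 3 2 4

Derivation:
Gen 1 (s3): strand 3 crosses over strand 4. Perm now: [1 2 4 3]
Gen 2 (s3^-1): strand 4 crosses under strand 3. Perm now: [1 2 3 4]
Gen 3 (s3^-1): strand 3 crosses under strand 4. Perm now: [1 2 4 3]
Gen 4 (s2^-1): strand 2 crosses under strand 4. Perm now: [1 4 2 3]
Gen 5 (s3): strand 2 crosses over strand 3. Perm now: [1 4 3 2]
Gen 6 (s2): strand 4 crosses over strand 3. Perm now: [1 3 4 2]
Gen 7 (s3): strand 4 crosses over strand 2. Perm now: [1 3 2 4]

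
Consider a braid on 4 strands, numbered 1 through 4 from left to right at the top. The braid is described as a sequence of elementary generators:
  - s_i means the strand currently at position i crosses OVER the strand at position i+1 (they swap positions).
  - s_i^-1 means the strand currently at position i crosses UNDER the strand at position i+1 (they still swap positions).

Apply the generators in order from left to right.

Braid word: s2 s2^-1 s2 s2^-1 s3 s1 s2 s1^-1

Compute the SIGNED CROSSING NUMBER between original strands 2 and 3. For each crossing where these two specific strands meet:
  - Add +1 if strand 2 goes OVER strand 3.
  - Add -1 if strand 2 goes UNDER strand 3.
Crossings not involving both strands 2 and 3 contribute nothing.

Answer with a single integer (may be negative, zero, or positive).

Gen 1: 2 over 3. Both 2&3? yes. Contrib: +1. Sum: 1
Gen 2: 3 under 2. Both 2&3? yes. Contrib: +1. Sum: 2
Gen 3: 2 over 3. Both 2&3? yes. Contrib: +1. Sum: 3
Gen 4: 3 under 2. Both 2&3? yes. Contrib: +1. Sum: 4
Gen 5: crossing 3x4. Both 2&3? no. Sum: 4
Gen 6: crossing 1x2. Both 2&3? no. Sum: 4
Gen 7: crossing 1x4. Both 2&3? no. Sum: 4
Gen 8: crossing 2x4. Both 2&3? no. Sum: 4

Answer: 4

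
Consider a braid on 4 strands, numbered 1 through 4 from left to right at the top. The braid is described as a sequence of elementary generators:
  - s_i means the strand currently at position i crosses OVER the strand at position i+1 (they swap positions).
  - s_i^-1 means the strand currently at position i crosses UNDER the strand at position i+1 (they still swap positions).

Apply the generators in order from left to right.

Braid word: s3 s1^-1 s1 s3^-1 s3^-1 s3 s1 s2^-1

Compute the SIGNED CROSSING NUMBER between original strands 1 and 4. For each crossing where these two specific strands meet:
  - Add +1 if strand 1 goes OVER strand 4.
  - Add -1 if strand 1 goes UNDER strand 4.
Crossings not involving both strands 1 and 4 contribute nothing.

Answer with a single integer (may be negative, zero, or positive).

Answer: 0

Derivation:
Gen 1: crossing 3x4. Both 1&4? no. Sum: 0
Gen 2: crossing 1x2. Both 1&4? no. Sum: 0
Gen 3: crossing 2x1. Both 1&4? no. Sum: 0
Gen 4: crossing 4x3. Both 1&4? no. Sum: 0
Gen 5: crossing 3x4. Both 1&4? no. Sum: 0
Gen 6: crossing 4x3. Both 1&4? no. Sum: 0
Gen 7: crossing 1x2. Both 1&4? no. Sum: 0
Gen 8: crossing 1x3. Both 1&4? no. Sum: 0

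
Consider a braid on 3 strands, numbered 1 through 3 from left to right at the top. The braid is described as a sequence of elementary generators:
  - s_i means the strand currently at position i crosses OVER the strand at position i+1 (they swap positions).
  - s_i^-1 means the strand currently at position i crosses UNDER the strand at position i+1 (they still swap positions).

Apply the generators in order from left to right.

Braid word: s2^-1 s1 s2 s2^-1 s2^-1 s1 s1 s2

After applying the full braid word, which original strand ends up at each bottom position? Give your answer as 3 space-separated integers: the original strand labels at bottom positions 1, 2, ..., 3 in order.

Gen 1 (s2^-1): strand 2 crosses under strand 3. Perm now: [1 3 2]
Gen 2 (s1): strand 1 crosses over strand 3. Perm now: [3 1 2]
Gen 3 (s2): strand 1 crosses over strand 2. Perm now: [3 2 1]
Gen 4 (s2^-1): strand 2 crosses under strand 1. Perm now: [3 1 2]
Gen 5 (s2^-1): strand 1 crosses under strand 2. Perm now: [3 2 1]
Gen 6 (s1): strand 3 crosses over strand 2. Perm now: [2 3 1]
Gen 7 (s1): strand 2 crosses over strand 3. Perm now: [3 2 1]
Gen 8 (s2): strand 2 crosses over strand 1. Perm now: [3 1 2]

Answer: 3 1 2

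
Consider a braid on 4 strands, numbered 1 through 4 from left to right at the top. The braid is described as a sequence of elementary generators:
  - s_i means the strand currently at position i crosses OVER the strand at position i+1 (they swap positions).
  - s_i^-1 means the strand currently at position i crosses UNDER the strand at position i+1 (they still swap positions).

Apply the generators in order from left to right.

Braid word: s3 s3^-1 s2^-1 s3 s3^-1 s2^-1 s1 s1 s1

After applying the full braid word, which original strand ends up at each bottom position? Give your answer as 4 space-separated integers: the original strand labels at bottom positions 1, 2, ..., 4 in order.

Answer: 2 1 3 4

Derivation:
Gen 1 (s3): strand 3 crosses over strand 4. Perm now: [1 2 4 3]
Gen 2 (s3^-1): strand 4 crosses under strand 3. Perm now: [1 2 3 4]
Gen 3 (s2^-1): strand 2 crosses under strand 3. Perm now: [1 3 2 4]
Gen 4 (s3): strand 2 crosses over strand 4. Perm now: [1 3 4 2]
Gen 5 (s3^-1): strand 4 crosses under strand 2. Perm now: [1 3 2 4]
Gen 6 (s2^-1): strand 3 crosses under strand 2. Perm now: [1 2 3 4]
Gen 7 (s1): strand 1 crosses over strand 2. Perm now: [2 1 3 4]
Gen 8 (s1): strand 2 crosses over strand 1. Perm now: [1 2 3 4]
Gen 9 (s1): strand 1 crosses over strand 2. Perm now: [2 1 3 4]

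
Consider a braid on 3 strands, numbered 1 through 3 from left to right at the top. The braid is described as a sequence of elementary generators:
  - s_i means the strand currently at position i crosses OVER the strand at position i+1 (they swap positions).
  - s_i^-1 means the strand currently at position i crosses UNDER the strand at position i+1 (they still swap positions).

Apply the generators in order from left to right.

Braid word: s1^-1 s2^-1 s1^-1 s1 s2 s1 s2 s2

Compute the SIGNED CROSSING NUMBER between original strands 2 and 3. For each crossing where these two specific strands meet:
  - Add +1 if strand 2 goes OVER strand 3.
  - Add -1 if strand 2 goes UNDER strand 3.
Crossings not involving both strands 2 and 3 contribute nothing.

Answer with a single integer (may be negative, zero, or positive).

Gen 1: crossing 1x2. Both 2&3? no. Sum: 0
Gen 2: crossing 1x3. Both 2&3? no. Sum: 0
Gen 3: 2 under 3. Both 2&3? yes. Contrib: -1. Sum: -1
Gen 4: 3 over 2. Both 2&3? yes. Contrib: -1. Sum: -2
Gen 5: crossing 3x1. Both 2&3? no. Sum: -2
Gen 6: crossing 2x1. Both 2&3? no. Sum: -2
Gen 7: 2 over 3. Both 2&3? yes. Contrib: +1. Sum: -1
Gen 8: 3 over 2. Both 2&3? yes. Contrib: -1. Sum: -2

Answer: -2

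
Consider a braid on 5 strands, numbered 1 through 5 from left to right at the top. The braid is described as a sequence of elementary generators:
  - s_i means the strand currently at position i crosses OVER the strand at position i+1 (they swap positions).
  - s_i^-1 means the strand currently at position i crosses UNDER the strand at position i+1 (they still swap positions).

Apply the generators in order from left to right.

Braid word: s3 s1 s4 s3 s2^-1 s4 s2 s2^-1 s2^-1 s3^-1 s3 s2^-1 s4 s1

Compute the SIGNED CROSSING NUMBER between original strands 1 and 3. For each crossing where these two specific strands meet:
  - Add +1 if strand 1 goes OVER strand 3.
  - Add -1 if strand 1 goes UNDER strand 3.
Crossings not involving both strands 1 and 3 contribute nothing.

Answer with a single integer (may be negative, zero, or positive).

Gen 1: crossing 3x4. Both 1&3? no. Sum: 0
Gen 2: crossing 1x2. Both 1&3? no. Sum: 0
Gen 3: crossing 3x5. Both 1&3? no. Sum: 0
Gen 4: crossing 4x5. Both 1&3? no. Sum: 0
Gen 5: crossing 1x5. Both 1&3? no. Sum: 0
Gen 6: crossing 4x3. Both 1&3? no. Sum: 0
Gen 7: crossing 5x1. Both 1&3? no. Sum: 0
Gen 8: crossing 1x5. Both 1&3? no. Sum: 0
Gen 9: crossing 5x1. Both 1&3? no. Sum: 0
Gen 10: crossing 5x3. Both 1&3? no. Sum: 0
Gen 11: crossing 3x5. Both 1&3? no. Sum: 0
Gen 12: crossing 1x5. Both 1&3? no. Sum: 0
Gen 13: crossing 3x4. Both 1&3? no. Sum: 0
Gen 14: crossing 2x5. Both 1&3? no. Sum: 0

Answer: 0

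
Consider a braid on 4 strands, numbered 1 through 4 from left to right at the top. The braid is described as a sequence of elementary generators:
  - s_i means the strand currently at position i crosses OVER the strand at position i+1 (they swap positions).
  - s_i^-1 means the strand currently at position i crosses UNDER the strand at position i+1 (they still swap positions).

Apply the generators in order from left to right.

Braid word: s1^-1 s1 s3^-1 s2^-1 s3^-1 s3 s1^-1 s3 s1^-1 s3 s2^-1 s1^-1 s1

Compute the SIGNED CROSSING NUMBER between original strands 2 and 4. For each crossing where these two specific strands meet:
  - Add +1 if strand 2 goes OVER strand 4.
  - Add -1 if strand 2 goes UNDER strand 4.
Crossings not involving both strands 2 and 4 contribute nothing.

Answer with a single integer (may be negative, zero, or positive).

Gen 1: crossing 1x2. Both 2&4? no. Sum: 0
Gen 2: crossing 2x1. Both 2&4? no. Sum: 0
Gen 3: crossing 3x4. Both 2&4? no. Sum: 0
Gen 4: 2 under 4. Both 2&4? yes. Contrib: -1. Sum: -1
Gen 5: crossing 2x3. Both 2&4? no. Sum: -1
Gen 6: crossing 3x2. Both 2&4? no. Sum: -1
Gen 7: crossing 1x4. Both 2&4? no. Sum: -1
Gen 8: crossing 2x3. Both 2&4? no. Sum: -1
Gen 9: crossing 4x1. Both 2&4? no. Sum: -1
Gen 10: crossing 3x2. Both 2&4? no. Sum: -1
Gen 11: 4 under 2. Both 2&4? yes. Contrib: +1. Sum: 0
Gen 12: crossing 1x2. Both 2&4? no. Sum: 0
Gen 13: crossing 2x1. Both 2&4? no. Sum: 0

Answer: 0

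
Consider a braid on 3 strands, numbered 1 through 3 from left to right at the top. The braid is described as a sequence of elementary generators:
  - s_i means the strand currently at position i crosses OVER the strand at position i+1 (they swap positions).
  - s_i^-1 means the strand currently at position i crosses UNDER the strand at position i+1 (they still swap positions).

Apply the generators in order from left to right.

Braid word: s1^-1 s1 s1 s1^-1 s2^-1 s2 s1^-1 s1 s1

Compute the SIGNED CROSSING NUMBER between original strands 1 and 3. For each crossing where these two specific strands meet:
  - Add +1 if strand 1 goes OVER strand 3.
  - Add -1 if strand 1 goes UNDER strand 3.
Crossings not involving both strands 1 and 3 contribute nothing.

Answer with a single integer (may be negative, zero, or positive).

Answer: 0

Derivation:
Gen 1: crossing 1x2. Both 1&3? no. Sum: 0
Gen 2: crossing 2x1. Both 1&3? no. Sum: 0
Gen 3: crossing 1x2. Both 1&3? no. Sum: 0
Gen 4: crossing 2x1. Both 1&3? no. Sum: 0
Gen 5: crossing 2x3. Both 1&3? no. Sum: 0
Gen 6: crossing 3x2. Both 1&3? no. Sum: 0
Gen 7: crossing 1x2. Both 1&3? no. Sum: 0
Gen 8: crossing 2x1. Both 1&3? no. Sum: 0
Gen 9: crossing 1x2. Both 1&3? no. Sum: 0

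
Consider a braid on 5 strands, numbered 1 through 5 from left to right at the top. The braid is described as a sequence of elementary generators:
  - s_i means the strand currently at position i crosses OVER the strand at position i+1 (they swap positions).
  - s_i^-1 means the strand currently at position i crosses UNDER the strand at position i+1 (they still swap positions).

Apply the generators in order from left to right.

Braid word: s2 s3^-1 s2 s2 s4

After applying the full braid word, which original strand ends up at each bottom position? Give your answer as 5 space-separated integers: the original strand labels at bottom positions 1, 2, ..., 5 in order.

Answer: 1 3 4 5 2

Derivation:
Gen 1 (s2): strand 2 crosses over strand 3. Perm now: [1 3 2 4 5]
Gen 2 (s3^-1): strand 2 crosses under strand 4. Perm now: [1 3 4 2 5]
Gen 3 (s2): strand 3 crosses over strand 4. Perm now: [1 4 3 2 5]
Gen 4 (s2): strand 4 crosses over strand 3. Perm now: [1 3 4 2 5]
Gen 5 (s4): strand 2 crosses over strand 5. Perm now: [1 3 4 5 2]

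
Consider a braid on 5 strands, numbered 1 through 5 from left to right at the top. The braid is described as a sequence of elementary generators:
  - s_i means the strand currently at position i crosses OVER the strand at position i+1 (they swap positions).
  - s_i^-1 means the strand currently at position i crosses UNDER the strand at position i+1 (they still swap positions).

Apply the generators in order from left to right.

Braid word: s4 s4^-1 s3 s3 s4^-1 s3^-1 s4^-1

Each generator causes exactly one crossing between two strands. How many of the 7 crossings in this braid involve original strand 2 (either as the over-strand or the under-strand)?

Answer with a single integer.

Answer: 0

Derivation:
Gen 1: crossing 4x5. Involves strand 2? no. Count so far: 0
Gen 2: crossing 5x4. Involves strand 2? no. Count so far: 0
Gen 3: crossing 3x4. Involves strand 2? no. Count so far: 0
Gen 4: crossing 4x3. Involves strand 2? no. Count so far: 0
Gen 5: crossing 4x5. Involves strand 2? no. Count so far: 0
Gen 6: crossing 3x5. Involves strand 2? no. Count so far: 0
Gen 7: crossing 3x4. Involves strand 2? no. Count so far: 0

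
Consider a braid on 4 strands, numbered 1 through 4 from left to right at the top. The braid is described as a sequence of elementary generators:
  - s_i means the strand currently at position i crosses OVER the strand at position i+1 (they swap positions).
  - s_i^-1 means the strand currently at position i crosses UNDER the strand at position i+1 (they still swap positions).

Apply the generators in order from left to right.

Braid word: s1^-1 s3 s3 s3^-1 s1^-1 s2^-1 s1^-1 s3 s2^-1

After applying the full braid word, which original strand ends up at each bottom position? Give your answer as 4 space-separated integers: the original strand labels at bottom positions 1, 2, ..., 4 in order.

Gen 1 (s1^-1): strand 1 crosses under strand 2. Perm now: [2 1 3 4]
Gen 2 (s3): strand 3 crosses over strand 4. Perm now: [2 1 4 3]
Gen 3 (s3): strand 4 crosses over strand 3. Perm now: [2 1 3 4]
Gen 4 (s3^-1): strand 3 crosses under strand 4. Perm now: [2 1 4 3]
Gen 5 (s1^-1): strand 2 crosses under strand 1. Perm now: [1 2 4 3]
Gen 6 (s2^-1): strand 2 crosses under strand 4. Perm now: [1 4 2 3]
Gen 7 (s1^-1): strand 1 crosses under strand 4. Perm now: [4 1 2 3]
Gen 8 (s3): strand 2 crosses over strand 3. Perm now: [4 1 3 2]
Gen 9 (s2^-1): strand 1 crosses under strand 3. Perm now: [4 3 1 2]

Answer: 4 3 1 2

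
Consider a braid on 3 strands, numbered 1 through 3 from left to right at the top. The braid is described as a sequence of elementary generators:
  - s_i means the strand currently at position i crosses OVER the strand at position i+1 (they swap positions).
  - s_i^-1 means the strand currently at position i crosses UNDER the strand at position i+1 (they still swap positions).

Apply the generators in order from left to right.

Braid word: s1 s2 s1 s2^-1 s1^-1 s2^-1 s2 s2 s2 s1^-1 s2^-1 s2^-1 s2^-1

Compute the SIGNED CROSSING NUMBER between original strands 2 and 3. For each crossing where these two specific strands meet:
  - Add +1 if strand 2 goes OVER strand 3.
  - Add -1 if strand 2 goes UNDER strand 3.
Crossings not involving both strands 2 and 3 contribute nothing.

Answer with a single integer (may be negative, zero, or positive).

Gen 1: crossing 1x2. Both 2&3? no. Sum: 0
Gen 2: crossing 1x3. Both 2&3? no. Sum: 0
Gen 3: 2 over 3. Both 2&3? yes. Contrib: +1. Sum: 1
Gen 4: crossing 2x1. Both 2&3? no. Sum: 1
Gen 5: crossing 3x1. Both 2&3? no. Sum: 1
Gen 6: 3 under 2. Both 2&3? yes. Contrib: +1. Sum: 2
Gen 7: 2 over 3. Both 2&3? yes. Contrib: +1. Sum: 3
Gen 8: 3 over 2. Both 2&3? yes. Contrib: -1. Sum: 2
Gen 9: 2 over 3. Both 2&3? yes. Contrib: +1. Sum: 3
Gen 10: crossing 1x3. Both 2&3? no. Sum: 3
Gen 11: crossing 1x2. Both 2&3? no. Sum: 3
Gen 12: crossing 2x1. Both 2&3? no. Sum: 3
Gen 13: crossing 1x2. Both 2&3? no. Sum: 3

Answer: 3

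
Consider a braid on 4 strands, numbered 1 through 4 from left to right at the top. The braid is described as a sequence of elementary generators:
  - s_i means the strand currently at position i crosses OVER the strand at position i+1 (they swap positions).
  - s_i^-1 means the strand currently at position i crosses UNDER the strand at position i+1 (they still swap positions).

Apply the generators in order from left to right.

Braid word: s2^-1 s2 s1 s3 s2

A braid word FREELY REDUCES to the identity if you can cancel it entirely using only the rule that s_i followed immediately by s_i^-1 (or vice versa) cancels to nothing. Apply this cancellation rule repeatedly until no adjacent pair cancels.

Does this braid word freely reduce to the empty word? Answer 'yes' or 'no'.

Answer: no

Derivation:
Gen 1 (s2^-1): push. Stack: [s2^-1]
Gen 2 (s2): cancels prior s2^-1. Stack: []
Gen 3 (s1): push. Stack: [s1]
Gen 4 (s3): push. Stack: [s1 s3]
Gen 5 (s2): push. Stack: [s1 s3 s2]
Reduced word: s1 s3 s2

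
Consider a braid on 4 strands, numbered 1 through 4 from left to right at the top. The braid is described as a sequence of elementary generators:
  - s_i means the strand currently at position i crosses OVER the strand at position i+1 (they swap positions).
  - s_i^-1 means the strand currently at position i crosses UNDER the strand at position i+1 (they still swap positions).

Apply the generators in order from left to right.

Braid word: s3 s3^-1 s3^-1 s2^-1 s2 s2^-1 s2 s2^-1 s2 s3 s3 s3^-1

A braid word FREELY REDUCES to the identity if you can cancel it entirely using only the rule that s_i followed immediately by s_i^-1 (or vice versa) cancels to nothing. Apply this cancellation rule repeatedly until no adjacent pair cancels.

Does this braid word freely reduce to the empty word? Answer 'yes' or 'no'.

Answer: yes

Derivation:
Gen 1 (s3): push. Stack: [s3]
Gen 2 (s3^-1): cancels prior s3. Stack: []
Gen 3 (s3^-1): push. Stack: [s3^-1]
Gen 4 (s2^-1): push. Stack: [s3^-1 s2^-1]
Gen 5 (s2): cancels prior s2^-1. Stack: [s3^-1]
Gen 6 (s2^-1): push. Stack: [s3^-1 s2^-1]
Gen 7 (s2): cancels prior s2^-1. Stack: [s3^-1]
Gen 8 (s2^-1): push. Stack: [s3^-1 s2^-1]
Gen 9 (s2): cancels prior s2^-1. Stack: [s3^-1]
Gen 10 (s3): cancels prior s3^-1. Stack: []
Gen 11 (s3): push. Stack: [s3]
Gen 12 (s3^-1): cancels prior s3. Stack: []
Reduced word: (empty)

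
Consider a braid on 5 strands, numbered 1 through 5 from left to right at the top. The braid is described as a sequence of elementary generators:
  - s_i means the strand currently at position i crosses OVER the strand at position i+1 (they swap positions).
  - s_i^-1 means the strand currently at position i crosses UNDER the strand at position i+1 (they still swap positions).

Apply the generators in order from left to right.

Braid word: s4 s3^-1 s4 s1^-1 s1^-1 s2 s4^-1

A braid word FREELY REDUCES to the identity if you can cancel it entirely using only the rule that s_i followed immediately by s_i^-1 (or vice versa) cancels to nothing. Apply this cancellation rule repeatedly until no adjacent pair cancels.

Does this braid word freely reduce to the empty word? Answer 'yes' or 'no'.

Gen 1 (s4): push. Stack: [s4]
Gen 2 (s3^-1): push. Stack: [s4 s3^-1]
Gen 3 (s4): push. Stack: [s4 s3^-1 s4]
Gen 4 (s1^-1): push. Stack: [s4 s3^-1 s4 s1^-1]
Gen 5 (s1^-1): push. Stack: [s4 s3^-1 s4 s1^-1 s1^-1]
Gen 6 (s2): push. Stack: [s4 s3^-1 s4 s1^-1 s1^-1 s2]
Gen 7 (s4^-1): push. Stack: [s4 s3^-1 s4 s1^-1 s1^-1 s2 s4^-1]
Reduced word: s4 s3^-1 s4 s1^-1 s1^-1 s2 s4^-1

Answer: no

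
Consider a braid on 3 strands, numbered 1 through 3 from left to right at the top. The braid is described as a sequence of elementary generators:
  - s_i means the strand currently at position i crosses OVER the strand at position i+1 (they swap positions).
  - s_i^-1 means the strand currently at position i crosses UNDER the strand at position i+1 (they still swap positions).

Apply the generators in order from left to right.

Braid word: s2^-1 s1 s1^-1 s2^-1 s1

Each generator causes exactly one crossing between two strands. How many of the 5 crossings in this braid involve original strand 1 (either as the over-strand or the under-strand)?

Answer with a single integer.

Gen 1: crossing 2x3. Involves strand 1? no. Count so far: 0
Gen 2: crossing 1x3. Involves strand 1? yes. Count so far: 1
Gen 3: crossing 3x1. Involves strand 1? yes. Count so far: 2
Gen 4: crossing 3x2. Involves strand 1? no. Count so far: 2
Gen 5: crossing 1x2. Involves strand 1? yes. Count so far: 3

Answer: 3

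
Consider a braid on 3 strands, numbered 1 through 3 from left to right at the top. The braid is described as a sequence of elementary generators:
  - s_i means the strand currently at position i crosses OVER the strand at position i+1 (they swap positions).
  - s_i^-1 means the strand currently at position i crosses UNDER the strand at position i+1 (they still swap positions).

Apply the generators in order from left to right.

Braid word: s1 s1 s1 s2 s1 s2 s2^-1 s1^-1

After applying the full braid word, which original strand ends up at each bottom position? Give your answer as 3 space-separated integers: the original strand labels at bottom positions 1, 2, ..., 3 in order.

Answer: 2 3 1

Derivation:
Gen 1 (s1): strand 1 crosses over strand 2. Perm now: [2 1 3]
Gen 2 (s1): strand 2 crosses over strand 1. Perm now: [1 2 3]
Gen 3 (s1): strand 1 crosses over strand 2. Perm now: [2 1 3]
Gen 4 (s2): strand 1 crosses over strand 3. Perm now: [2 3 1]
Gen 5 (s1): strand 2 crosses over strand 3. Perm now: [3 2 1]
Gen 6 (s2): strand 2 crosses over strand 1. Perm now: [3 1 2]
Gen 7 (s2^-1): strand 1 crosses under strand 2. Perm now: [3 2 1]
Gen 8 (s1^-1): strand 3 crosses under strand 2. Perm now: [2 3 1]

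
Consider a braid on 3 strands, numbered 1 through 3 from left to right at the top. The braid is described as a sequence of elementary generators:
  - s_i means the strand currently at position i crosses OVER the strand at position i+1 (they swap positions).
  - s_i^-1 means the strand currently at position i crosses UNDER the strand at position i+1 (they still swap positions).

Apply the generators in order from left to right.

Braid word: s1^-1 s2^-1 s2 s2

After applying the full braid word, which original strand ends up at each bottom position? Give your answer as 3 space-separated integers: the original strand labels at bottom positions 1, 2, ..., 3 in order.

Answer: 2 3 1

Derivation:
Gen 1 (s1^-1): strand 1 crosses under strand 2. Perm now: [2 1 3]
Gen 2 (s2^-1): strand 1 crosses under strand 3. Perm now: [2 3 1]
Gen 3 (s2): strand 3 crosses over strand 1. Perm now: [2 1 3]
Gen 4 (s2): strand 1 crosses over strand 3. Perm now: [2 3 1]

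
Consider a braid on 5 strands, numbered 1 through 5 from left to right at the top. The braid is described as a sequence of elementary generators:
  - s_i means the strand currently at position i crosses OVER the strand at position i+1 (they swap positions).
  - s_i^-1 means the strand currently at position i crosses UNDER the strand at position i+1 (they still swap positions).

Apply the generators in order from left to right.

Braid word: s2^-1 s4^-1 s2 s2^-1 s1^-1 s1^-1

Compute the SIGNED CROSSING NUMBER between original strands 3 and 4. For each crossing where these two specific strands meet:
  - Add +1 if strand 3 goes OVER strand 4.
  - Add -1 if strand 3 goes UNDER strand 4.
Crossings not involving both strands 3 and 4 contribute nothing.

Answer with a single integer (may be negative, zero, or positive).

Gen 1: crossing 2x3. Both 3&4? no. Sum: 0
Gen 2: crossing 4x5. Both 3&4? no. Sum: 0
Gen 3: crossing 3x2. Both 3&4? no. Sum: 0
Gen 4: crossing 2x3. Both 3&4? no. Sum: 0
Gen 5: crossing 1x3. Both 3&4? no. Sum: 0
Gen 6: crossing 3x1. Both 3&4? no. Sum: 0

Answer: 0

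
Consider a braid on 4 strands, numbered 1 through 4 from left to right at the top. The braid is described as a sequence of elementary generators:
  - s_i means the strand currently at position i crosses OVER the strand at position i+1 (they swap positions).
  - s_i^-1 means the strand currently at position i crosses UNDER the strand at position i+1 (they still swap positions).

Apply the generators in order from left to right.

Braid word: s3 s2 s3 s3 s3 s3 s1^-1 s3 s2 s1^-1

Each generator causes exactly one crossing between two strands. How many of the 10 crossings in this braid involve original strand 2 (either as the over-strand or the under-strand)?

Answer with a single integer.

Answer: 6

Derivation:
Gen 1: crossing 3x4. Involves strand 2? no. Count so far: 0
Gen 2: crossing 2x4. Involves strand 2? yes. Count so far: 1
Gen 3: crossing 2x3. Involves strand 2? yes. Count so far: 2
Gen 4: crossing 3x2. Involves strand 2? yes. Count so far: 3
Gen 5: crossing 2x3. Involves strand 2? yes. Count so far: 4
Gen 6: crossing 3x2. Involves strand 2? yes. Count so far: 5
Gen 7: crossing 1x4. Involves strand 2? no. Count so far: 5
Gen 8: crossing 2x3. Involves strand 2? yes. Count so far: 6
Gen 9: crossing 1x3. Involves strand 2? no. Count so far: 6
Gen 10: crossing 4x3. Involves strand 2? no. Count so far: 6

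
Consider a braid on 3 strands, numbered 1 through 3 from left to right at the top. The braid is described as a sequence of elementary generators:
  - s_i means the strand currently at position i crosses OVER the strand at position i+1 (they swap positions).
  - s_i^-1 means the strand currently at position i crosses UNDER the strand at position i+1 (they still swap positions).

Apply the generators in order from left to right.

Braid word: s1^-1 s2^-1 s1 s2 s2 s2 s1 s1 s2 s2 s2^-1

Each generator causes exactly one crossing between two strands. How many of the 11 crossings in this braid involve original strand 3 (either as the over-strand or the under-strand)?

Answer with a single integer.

Answer: 4

Derivation:
Gen 1: crossing 1x2. Involves strand 3? no. Count so far: 0
Gen 2: crossing 1x3. Involves strand 3? yes. Count so far: 1
Gen 3: crossing 2x3. Involves strand 3? yes. Count so far: 2
Gen 4: crossing 2x1. Involves strand 3? no. Count so far: 2
Gen 5: crossing 1x2. Involves strand 3? no. Count so far: 2
Gen 6: crossing 2x1. Involves strand 3? no. Count so far: 2
Gen 7: crossing 3x1. Involves strand 3? yes. Count so far: 3
Gen 8: crossing 1x3. Involves strand 3? yes. Count so far: 4
Gen 9: crossing 1x2. Involves strand 3? no. Count so far: 4
Gen 10: crossing 2x1. Involves strand 3? no. Count so far: 4
Gen 11: crossing 1x2. Involves strand 3? no. Count so far: 4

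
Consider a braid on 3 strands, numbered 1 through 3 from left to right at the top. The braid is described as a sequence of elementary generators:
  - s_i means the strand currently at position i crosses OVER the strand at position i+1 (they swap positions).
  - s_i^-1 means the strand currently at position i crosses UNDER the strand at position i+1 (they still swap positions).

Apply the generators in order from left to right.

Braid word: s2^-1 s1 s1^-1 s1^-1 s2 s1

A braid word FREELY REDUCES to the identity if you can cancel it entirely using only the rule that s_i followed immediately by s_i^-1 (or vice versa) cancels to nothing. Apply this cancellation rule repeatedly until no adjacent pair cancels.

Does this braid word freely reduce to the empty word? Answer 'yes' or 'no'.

Answer: no

Derivation:
Gen 1 (s2^-1): push. Stack: [s2^-1]
Gen 2 (s1): push. Stack: [s2^-1 s1]
Gen 3 (s1^-1): cancels prior s1. Stack: [s2^-1]
Gen 4 (s1^-1): push. Stack: [s2^-1 s1^-1]
Gen 5 (s2): push. Stack: [s2^-1 s1^-1 s2]
Gen 6 (s1): push. Stack: [s2^-1 s1^-1 s2 s1]
Reduced word: s2^-1 s1^-1 s2 s1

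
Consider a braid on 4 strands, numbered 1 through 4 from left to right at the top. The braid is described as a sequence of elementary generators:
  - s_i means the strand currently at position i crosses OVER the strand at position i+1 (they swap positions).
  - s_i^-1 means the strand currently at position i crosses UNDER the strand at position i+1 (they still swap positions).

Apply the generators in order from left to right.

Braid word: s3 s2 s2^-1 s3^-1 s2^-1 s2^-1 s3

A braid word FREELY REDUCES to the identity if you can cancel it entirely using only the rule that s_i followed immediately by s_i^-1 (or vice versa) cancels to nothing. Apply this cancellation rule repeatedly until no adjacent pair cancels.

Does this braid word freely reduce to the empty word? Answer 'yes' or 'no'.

Gen 1 (s3): push. Stack: [s3]
Gen 2 (s2): push. Stack: [s3 s2]
Gen 3 (s2^-1): cancels prior s2. Stack: [s3]
Gen 4 (s3^-1): cancels prior s3. Stack: []
Gen 5 (s2^-1): push. Stack: [s2^-1]
Gen 6 (s2^-1): push. Stack: [s2^-1 s2^-1]
Gen 7 (s3): push. Stack: [s2^-1 s2^-1 s3]
Reduced word: s2^-1 s2^-1 s3

Answer: no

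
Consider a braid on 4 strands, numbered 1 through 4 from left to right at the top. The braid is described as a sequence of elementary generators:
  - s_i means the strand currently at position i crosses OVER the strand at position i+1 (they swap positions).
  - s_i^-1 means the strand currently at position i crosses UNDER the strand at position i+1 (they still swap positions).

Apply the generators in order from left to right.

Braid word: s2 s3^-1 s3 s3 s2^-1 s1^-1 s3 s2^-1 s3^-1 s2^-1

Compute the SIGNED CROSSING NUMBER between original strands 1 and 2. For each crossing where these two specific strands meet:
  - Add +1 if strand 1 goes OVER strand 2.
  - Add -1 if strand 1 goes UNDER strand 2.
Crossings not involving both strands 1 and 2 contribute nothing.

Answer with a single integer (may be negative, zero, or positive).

Gen 1: crossing 2x3. Both 1&2? no. Sum: 0
Gen 2: crossing 2x4. Both 1&2? no. Sum: 0
Gen 3: crossing 4x2. Both 1&2? no. Sum: 0
Gen 4: crossing 2x4. Both 1&2? no. Sum: 0
Gen 5: crossing 3x4. Both 1&2? no. Sum: 0
Gen 6: crossing 1x4. Both 1&2? no. Sum: 0
Gen 7: crossing 3x2. Both 1&2? no. Sum: 0
Gen 8: 1 under 2. Both 1&2? yes. Contrib: -1. Sum: -1
Gen 9: crossing 1x3. Both 1&2? no. Sum: -1
Gen 10: crossing 2x3. Both 1&2? no. Sum: -1

Answer: -1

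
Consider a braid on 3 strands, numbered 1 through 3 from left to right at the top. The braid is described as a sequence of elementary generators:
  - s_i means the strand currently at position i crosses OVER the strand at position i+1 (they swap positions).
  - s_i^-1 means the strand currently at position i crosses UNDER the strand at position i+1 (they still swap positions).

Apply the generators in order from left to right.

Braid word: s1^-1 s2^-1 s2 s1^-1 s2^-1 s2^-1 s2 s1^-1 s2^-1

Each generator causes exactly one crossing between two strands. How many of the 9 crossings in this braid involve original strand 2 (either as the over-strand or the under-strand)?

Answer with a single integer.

Answer: 6

Derivation:
Gen 1: crossing 1x2. Involves strand 2? yes. Count so far: 1
Gen 2: crossing 1x3. Involves strand 2? no. Count so far: 1
Gen 3: crossing 3x1. Involves strand 2? no. Count so far: 1
Gen 4: crossing 2x1. Involves strand 2? yes. Count so far: 2
Gen 5: crossing 2x3. Involves strand 2? yes. Count so far: 3
Gen 6: crossing 3x2. Involves strand 2? yes. Count so far: 4
Gen 7: crossing 2x3. Involves strand 2? yes. Count so far: 5
Gen 8: crossing 1x3. Involves strand 2? no. Count so far: 5
Gen 9: crossing 1x2. Involves strand 2? yes. Count so far: 6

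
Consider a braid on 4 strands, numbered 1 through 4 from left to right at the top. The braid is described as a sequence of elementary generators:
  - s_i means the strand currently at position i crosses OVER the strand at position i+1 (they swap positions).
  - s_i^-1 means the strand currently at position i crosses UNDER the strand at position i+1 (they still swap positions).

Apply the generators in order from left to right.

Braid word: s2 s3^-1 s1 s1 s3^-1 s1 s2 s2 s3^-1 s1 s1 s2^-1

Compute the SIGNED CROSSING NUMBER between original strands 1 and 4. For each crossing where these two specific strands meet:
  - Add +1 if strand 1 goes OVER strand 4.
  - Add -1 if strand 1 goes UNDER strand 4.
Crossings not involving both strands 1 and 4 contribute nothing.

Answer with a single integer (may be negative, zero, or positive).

Answer: -1

Derivation:
Gen 1: crossing 2x3. Both 1&4? no. Sum: 0
Gen 2: crossing 2x4. Both 1&4? no. Sum: 0
Gen 3: crossing 1x3. Both 1&4? no. Sum: 0
Gen 4: crossing 3x1. Both 1&4? no. Sum: 0
Gen 5: crossing 4x2. Both 1&4? no. Sum: 0
Gen 6: crossing 1x3. Both 1&4? no. Sum: 0
Gen 7: crossing 1x2. Both 1&4? no. Sum: 0
Gen 8: crossing 2x1. Both 1&4? no. Sum: 0
Gen 9: crossing 2x4. Both 1&4? no. Sum: 0
Gen 10: crossing 3x1. Both 1&4? no. Sum: 0
Gen 11: crossing 1x3. Both 1&4? no. Sum: 0
Gen 12: 1 under 4. Both 1&4? yes. Contrib: -1. Sum: -1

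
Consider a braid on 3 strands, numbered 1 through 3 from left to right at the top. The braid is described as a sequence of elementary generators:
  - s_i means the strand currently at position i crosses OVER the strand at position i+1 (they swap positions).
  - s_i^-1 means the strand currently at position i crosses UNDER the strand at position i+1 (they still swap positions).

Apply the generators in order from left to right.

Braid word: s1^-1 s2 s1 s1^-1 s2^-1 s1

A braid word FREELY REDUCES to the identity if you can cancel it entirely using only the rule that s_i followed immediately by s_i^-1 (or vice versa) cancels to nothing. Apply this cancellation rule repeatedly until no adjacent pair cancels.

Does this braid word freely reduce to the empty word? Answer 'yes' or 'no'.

Gen 1 (s1^-1): push. Stack: [s1^-1]
Gen 2 (s2): push. Stack: [s1^-1 s2]
Gen 3 (s1): push. Stack: [s1^-1 s2 s1]
Gen 4 (s1^-1): cancels prior s1. Stack: [s1^-1 s2]
Gen 5 (s2^-1): cancels prior s2. Stack: [s1^-1]
Gen 6 (s1): cancels prior s1^-1. Stack: []
Reduced word: (empty)

Answer: yes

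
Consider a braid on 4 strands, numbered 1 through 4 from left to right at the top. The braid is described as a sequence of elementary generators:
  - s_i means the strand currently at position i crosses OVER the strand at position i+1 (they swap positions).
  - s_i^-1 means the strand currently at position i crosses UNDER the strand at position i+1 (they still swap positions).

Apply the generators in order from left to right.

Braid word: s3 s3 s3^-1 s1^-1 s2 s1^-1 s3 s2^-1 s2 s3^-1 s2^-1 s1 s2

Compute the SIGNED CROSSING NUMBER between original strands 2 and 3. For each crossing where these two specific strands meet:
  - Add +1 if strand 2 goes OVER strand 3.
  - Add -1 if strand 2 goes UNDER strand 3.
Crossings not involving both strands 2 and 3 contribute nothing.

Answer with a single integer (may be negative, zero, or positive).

Gen 1: crossing 3x4. Both 2&3? no. Sum: 0
Gen 2: crossing 4x3. Both 2&3? no. Sum: 0
Gen 3: crossing 3x4. Both 2&3? no. Sum: 0
Gen 4: crossing 1x2. Both 2&3? no. Sum: 0
Gen 5: crossing 1x4. Both 2&3? no. Sum: 0
Gen 6: crossing 2x4. Both 2&3? no. Sum: 0
Gen 7: crossing 1x3. Both 2&3? no. Sum: 0
Gen 8: 2 under 3. Both 2&3? yes. Contrib: -1. Sum: -1
Gen 9: 3 over 2. Both 2&3? yes. Contrib: -1. Sum: -2
Gen 10: crossing 3x1. Both 2&3? no. Sum: -2
Gen 11: crossing 2x1. Both 2&3? no. Sum: -2
Gen 12: crossing 4x1. Both 2&3? no. Sum: -2
Gen 13: crossing 4x2. Both 2&3? no. Sum: -2

Answer: -2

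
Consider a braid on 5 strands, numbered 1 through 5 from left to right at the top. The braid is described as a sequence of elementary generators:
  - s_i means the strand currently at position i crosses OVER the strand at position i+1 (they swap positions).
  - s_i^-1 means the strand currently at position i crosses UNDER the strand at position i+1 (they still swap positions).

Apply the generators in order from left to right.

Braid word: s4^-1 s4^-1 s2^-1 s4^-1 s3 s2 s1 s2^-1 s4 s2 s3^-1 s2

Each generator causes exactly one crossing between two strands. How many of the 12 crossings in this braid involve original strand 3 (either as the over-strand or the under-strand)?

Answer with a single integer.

Answer: 5

Derivation:
Gen 1: crossing 4x5. Involves strand 3? no. Count so far: 0
Gen 2: crossing 5x4. Involves strand 3? no. Count so far: 0
Gen 3: crossing 2x3. Involves strand 3? yes. Count so far: 1
Gen 4: crossing 4x5. Involves strand 3? no. Count so far: 1
Gen 5: crossing 2x5. Involves strand 3? no. Count so far: 1
Gen 6: crossing 3x5. Involves strand 3? yes. Count so far: 2
Gen 7: crossing 1x5. Involves strand 3? no. Count so far: 2
Gen 8: crossing 1x3. Involves strand 3? yes. Count so far: 3
Gen 9: crossing 2x4. Involves strand 3? no. Count so far: 3
Gen 10: crossing 3x1. Involves strand 3? yes. Count so far: 4
Gen 11: crossing 3x4. Involves strand 3? yes. Count so far: 5
Gen 12: crossing 1x4. Involves strand 3? no. Count so far: 5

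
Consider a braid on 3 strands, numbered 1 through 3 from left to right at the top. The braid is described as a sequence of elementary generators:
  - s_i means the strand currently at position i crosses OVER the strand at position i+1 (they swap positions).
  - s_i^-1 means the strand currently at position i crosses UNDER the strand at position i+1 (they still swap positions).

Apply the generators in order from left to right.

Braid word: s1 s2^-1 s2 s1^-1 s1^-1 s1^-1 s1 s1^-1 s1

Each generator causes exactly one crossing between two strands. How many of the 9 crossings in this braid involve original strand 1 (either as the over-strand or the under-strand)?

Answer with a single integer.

Answer: 9

Derivation:
Gen 1: crossing 1x2. Involves strand 1? yes. Count so far: 1
Gen 2: crossing 1x3. Involves strand 1? yes. Count so far: 2
Gen 3: crossing 3x1. Involves strand 1? yes. Count so far: 3
Gen 4: crossing 2x1. Involves strand 1? yes. Count so far: 4
Gen 5: crossing 1x2. Involves strand 1? yes. Count so far: 5
Gen 6: crossing 2x1. Involves strand 1? yes. Count so far: 6
Gen 7: crossing 1x2. Involves strand 1? yes. Count so far: 7
Gen 8: crossing 2x1. Involves strand 1? yes. Count so far: 8
Gen 9: crossing 1x2. Involves strand 1? yes. Count so far: 9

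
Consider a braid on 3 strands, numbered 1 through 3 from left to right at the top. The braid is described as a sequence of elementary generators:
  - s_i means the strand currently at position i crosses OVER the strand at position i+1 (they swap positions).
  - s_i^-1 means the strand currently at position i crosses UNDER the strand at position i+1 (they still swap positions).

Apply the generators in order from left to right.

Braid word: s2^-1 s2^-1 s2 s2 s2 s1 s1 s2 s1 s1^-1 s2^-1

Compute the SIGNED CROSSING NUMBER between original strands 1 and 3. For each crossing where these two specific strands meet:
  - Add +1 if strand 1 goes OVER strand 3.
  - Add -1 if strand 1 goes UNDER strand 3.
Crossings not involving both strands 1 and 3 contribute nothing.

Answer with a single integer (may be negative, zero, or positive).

Answer: 0

Derivation:
Gen 1: crossing 2x3. Both 1&3? no. Sum: 0
Gen 2: crossing 3x2. Both 1&3? no. Sum: 0
Gen 3: crossing 2x3. Both 1&3? no. Sum: 0
Gen 4: crossing 3x2. Both 1&3? no. Sum: 0
Gen 5: crossing 2x3. Both 1&3? no. Sum: 0
Gen 6: 1 over 3. Both 1&3? yes. Contrib: +1. Sum: 1
Gen 7: 3 over 1. Both 1&3? yes. Contrib: -1. Sum: 0
Gen 8: crossing 3x2. Both 1&3? no. Sum: 0
Gen 9: crossing 1x2. Both 1&3? no. Sum: 0
Gen 10: crossing 2x1. Both 1&3? no. Sum: 0
Gen 11: crossing 2x3. Both 1&3? no. Sum: 0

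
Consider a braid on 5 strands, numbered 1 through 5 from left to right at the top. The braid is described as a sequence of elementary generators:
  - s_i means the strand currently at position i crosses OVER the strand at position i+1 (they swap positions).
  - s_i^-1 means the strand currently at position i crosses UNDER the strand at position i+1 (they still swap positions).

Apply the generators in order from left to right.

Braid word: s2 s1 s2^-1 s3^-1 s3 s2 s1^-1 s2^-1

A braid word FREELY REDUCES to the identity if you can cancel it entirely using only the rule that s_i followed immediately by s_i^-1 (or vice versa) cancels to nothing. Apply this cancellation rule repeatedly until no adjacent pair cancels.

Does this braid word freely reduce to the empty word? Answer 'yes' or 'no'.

Answer: yes

Derivation:
Gen 1 (s2): push. Stack: [s2]
Gen 2 (s1): push. Stack: [s2 s1]
Gen 3 (s2^-1): push. Stack: [s2 s1 s2^-1]
Gen 4 (s3^-1): push. Stack: [s2 s1 s2^-1 s3^-1]
Gen 5 (s3): cancels prior s3^-1. Stack: [s2 s1 s2^-1]
Gen 6 (s2): cancels prior s2^-1. Stack: [s2 s1]
Gen 7 (s1^-1): cancels prior s1. Stack: [s2]
Gen 8 (s2^-1): cancels prior s2. Stack: []
Reduced word: (empty)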